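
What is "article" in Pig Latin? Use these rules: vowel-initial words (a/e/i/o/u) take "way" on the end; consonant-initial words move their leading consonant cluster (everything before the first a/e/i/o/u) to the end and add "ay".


Word: "article"
Starts with vowel → add 'way'
Pig Latin = "articleway"


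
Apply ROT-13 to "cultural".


Word: "cultural"
Shift: 13
Each letter → (letter + shift) mod 26:
  'c' (2) + 13 = 15 → 'p'
  'u' (20) + 13 = 7 → 'h'
  'l' (11) + 13 = 24 → 'y'
  't' (19) + 13 = 6 → 'g'
  'u' (20) + 13 = 7 → 'h'
  'r' (17) + 13 = 4 → 'e'
  'a' (0) + 13 = 13 → 'n'
  'l' (11) + 13 = 24 → 'y'
Result = "phygheny"


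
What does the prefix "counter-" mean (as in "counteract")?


Prefix: counter-
Example: counteract (counter- + act)
Meaning = against / opposite


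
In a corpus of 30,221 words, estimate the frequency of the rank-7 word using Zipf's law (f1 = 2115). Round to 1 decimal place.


Zipf's law: f(r) = f(1) / r
f(1) = 2115
f(7) = 2115 / 7
= 302.1 occurrences


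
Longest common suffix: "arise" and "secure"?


Word 1: "arise"
Word 2: "secure"
Comparing from end:
  Pos -1: 'e' == 'e'
  Pos -2: 's' != 'r' (stop)
LCS = "e" (length 1)


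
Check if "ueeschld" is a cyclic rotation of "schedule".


Word: "schedule", Candidate: "ueeschld"
Method: check if candidate is substring of word+word
"scheduleschedule" contains "ueeschld"? No
Is rotation = No


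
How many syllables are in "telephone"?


Word: "telephone"
Syllable breakdown: tel-e-phone
Counting: 3 parts
= 3 syllables


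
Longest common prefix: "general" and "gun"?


Word 1: "general"
Word 2: "gun"
Comparing from start:
  Pos 0: 'g' == 'g'
  Pos 1: 'e' != 'u' (stop)
LCP = "g" (length 1)


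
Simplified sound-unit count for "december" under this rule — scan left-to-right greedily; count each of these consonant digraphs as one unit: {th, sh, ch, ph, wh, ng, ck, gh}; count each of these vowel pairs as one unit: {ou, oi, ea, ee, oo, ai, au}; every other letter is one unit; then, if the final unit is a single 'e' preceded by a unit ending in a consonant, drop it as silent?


Word: "december" (8 letters)
Left-to-right scan:
  1. 'd' (letter)
  2. 'e' (letter)
  3. 'c' (letter)
  4. 'e' (letter)
  5. 'm' (letter)
  6. 'b' (letter)
  7. 'e' (letter)
  8. 'r' (letter)
Units from scan: 8
Sound units = 8 units


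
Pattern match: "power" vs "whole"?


Pattern of "power": [0, 1, 2, 3, 4]
Pattern of "whole": [0, 1, 2, 3, 4]
Patterns match
Same pattern = Yes


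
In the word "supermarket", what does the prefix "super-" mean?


Prefix: super-
Example: supermarket = super- + market
Meaning = above / beyond


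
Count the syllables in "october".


Word: "october"
Syllable breakdown: oc · to · ber
Counting: 3 parts
= 3 syllables


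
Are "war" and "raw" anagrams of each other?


Word 1: "war" → sorted: arw
Word 2: "raw" → sorted: arw
Same letters? arw == arw
Anagram = Yes


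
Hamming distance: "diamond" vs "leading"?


Comparing character by character (same length = 7):
  Pos 0: 'd' vs 'l' !=
  Pos 1: 'i' vs 'e' !=
  Pos 2: 'a' vs 'a' =
  Pos 3: 'm' vs 'd' !=
  Pos 4: 'o' vs 'i' !=
  Pos 5: 'n' vs 'n' =
  Pos 6: 'd' vs 'g' !=
Hamming distance = 5


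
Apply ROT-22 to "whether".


Word: "whether"
Shift: 22
Each letter → (letter + shift) mod 26:
  'w' (22) + 22 = 18 → 's'
  'h' (7) + 22 = 3 → 'd'
  'e' (4) + 22 = 0 → 'a'
  't' (19) + 22 = 15 → 'p'
  'h' (7) + 22 = 3 → 'd'
  'e' (4) + 22 = 0 → 'a'
  'r' (17) + 22 = 13 → 'n'
Result = "sdapdan"


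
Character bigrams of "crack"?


Word: "crack" (length 5)
Number of bigrams = 5 - 2 + 1 = 4
  Position 0: "cr"
  Position 1: "ra"
  Position 2: "ac"
  Position 3: "ck"
Bigrams = "cr", "ra", "ac", "ck"


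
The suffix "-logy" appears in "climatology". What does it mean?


Suffix: -logy
Example: climatology (climate + -logy, with a spelling change)
Meaning = study of


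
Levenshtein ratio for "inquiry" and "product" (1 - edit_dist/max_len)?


Word 1: "inquiry" (length 7)
Word 2: "product" (length 7)
One optimal edit sequence:
  1. substitute 'i' -> 'p'  (+1)
  2. substitute 'n' -> 'r'  (+1)
  3. substitute 'q' -> 'o'  (+1)
  4. substitute 'u' -> 'd'  (+1)
  5. substitute 'i' -> 'u'  (+1)
  6. substitute 'r' -> 'c'  (+1)
  7. substitute 'y' -> 't'  (+1)
Edit distance = 7
Max length = max(7, 7) = 7
Similarity = 1 - 7/7
= 0.0000


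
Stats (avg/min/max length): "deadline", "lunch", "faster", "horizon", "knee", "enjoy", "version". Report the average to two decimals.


Lengths: "deadline"=8, "lunch"=5, "faster"=6, "horizon"=7, "knee"=4, "enjoy"=5, "version"=7
Sum = 42, Count = 7
Average = 42/7 = 6.00
= avg=6.00, min=4, max=8


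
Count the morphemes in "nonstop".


Word: "nonstop"
Morphemes: non- + stop
Each morpheme carries meaning
= 2 morphemes


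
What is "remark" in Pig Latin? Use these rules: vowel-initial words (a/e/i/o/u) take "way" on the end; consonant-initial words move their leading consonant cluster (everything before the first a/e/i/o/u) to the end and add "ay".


Word: "remark"
Starts with consonant(s) → move to end, add 'ay'
Consonant cluster: "r"
Pig Latin = "emarkray"


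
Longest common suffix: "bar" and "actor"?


Word 1: "bar"
Word 2: "actor"
Comparing from end:
  Pos -1: 'r' == 'r'
  Pos -2: 'a' != 'o' (stop)
LCS = "r" (length 1)


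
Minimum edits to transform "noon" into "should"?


Word 1: "noon" (length 4)
Word 2: "should" (length 6)
One optimal edit sequence (insert/delete/substitute each cost 1):
  1. insert 's'  (+1)
  2. substitute 'n' -> 'h'  (+1)
  3. keep 'o'
  4. insert 'u'  (+1)
  5. substitute 'o' -> 'l'  (+1)
  6. substitute 'n' -> 'd'  (+1)
Total edit operations: 5
Edit distance = 5


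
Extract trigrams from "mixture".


Word: "mixture" (length 7)
Number of trigrams = 7 - 3 + 1 = 5
  Position 0: "mix"
  Position 1: "ixt"
  Position 2: "xtu"
  Position 3: "tur"
  Position 4: "ure"
Trigrams = "mix", "ixt", "xtu", "tur", "ure"


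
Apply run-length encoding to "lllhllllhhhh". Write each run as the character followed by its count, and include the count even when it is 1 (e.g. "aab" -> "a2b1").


String: "lllhllllhhhh"
Scanning for consecutive runs:
  'l' x 3
  'h' x 1
  'l' x 4
  'h' x 4
RLE = "l3h1l4h4"


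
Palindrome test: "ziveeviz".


Word: "ziveeviz"
Reversed: "ziveeviz"
Forward == Backward? ziveeviz == ziveeviz
Palindrome = Yes


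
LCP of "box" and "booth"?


Word 1: "box"
Word 2: "booth"
Comparing from start:
  Pos 0: 'b' == 'b'
  Pos 1: 'o' == 'o'
  Pos 2: 'x' != 'o' (stop)
LCP = "bo" (length 2)


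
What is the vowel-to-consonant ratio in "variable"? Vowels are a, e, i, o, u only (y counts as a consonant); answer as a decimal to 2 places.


Word: "variable"
Vowels (a,e,i,o,u): 4
Consonants: 4
Ratio = 4/4
= 1.00


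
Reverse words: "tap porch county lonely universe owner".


Original: "tap porch county lonely universe owner"
Words (1..n): tap | porch | county | lonely | universe | owner
Reversed (n..1): owner | universe | lonely | county | porch | tap
Result = "owner universe lonely county porch tap"


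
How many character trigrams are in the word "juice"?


Word: "juice" (length 5)
Number of 3-grams = length - 3 + 1 = 5 - 3 + 1
= 3


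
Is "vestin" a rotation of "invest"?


Word: "invest", Candidate: "vestin"
Method: check if candidate is substring of word+word
"investinvest" contains "vestin"? Yes
Is rotation = Yes


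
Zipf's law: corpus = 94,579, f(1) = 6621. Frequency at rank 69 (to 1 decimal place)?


Zipf's law: f(r) = f(1) / r
f(1) = 6621
f(69) = 6621 / 69
= 96.0 occurrences


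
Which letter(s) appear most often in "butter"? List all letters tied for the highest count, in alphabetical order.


Word: "butter"
Letter counts:
  'b': 1
  'e': 1
  'r': 1
  't': 2
  'u': 1
Maximum count = 2
Most frequent = 't' (2 times each)


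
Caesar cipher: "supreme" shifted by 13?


Word: "supreme"
Shift: 13
Each letter → (letter + shift) mod 26:
  's' (18) + 13 = 5 → 'f'
  'u' (20) + 13 = 7 → 'h'
  'p' (15) + 13 = 2 → 'c'
  'r' (17) + 13 = 4 → 'e'
  'e' (4) + 13 = 17 → 'r'
  'm' (12) + 13 = 25 → 'z'
  'e' (4) + 13 = 17 → 'r'
Result = "fhcerzr"


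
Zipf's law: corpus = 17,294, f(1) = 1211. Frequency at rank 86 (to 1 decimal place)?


Zipf's law: f(r) = f(1) / r
f(1) = 1211
f(86) = 1211 / 86
= 14.1 occurrences


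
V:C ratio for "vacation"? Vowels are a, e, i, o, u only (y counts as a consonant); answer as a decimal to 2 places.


Word: "vacation"
Vowels (a,e,i,o,u): 4
Consonants: 4
Ratio = 4/4
= 1.00


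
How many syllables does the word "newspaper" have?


Word: "newspaper"
Syllable breakdown: news-pa-per
Counting: 3 parts
= 3 syllables


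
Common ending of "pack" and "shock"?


Word 1: "pack"
Word 2: "shock"
Comparing from end:
  Pos -1: 'k' == 'k'
  Pos -2: 'c' == 'c'
  Pos -3: 'a' != 'o' (stop)
LCS = "ck" (length 2)


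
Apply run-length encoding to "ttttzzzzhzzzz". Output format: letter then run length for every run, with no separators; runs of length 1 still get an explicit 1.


String: "ttttzzzzhzzzz"
Scanning for consecutive runs:
  't' x 4
  'z' x 4
  'h' x 1
  'z' x 4
RLE = "t4z4h1z4"


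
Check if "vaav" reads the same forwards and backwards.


Word: "vaav"
Reversed: "vaav"
Forward == Backward? vaav == vaav
Palindrome = Yes


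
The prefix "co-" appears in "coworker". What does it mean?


Prefix: co-
As in: coworker -> co- + worker
Meaning = together


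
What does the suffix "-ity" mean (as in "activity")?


Suffix: -ity
As in: activity -> active + -ity, with a spelling change
Meaning = quality of


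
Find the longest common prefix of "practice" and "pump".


Word 1: "practice"
Word 2: "pump"
Comparing from start:
  Pos 0: 'p' == 'p'
  Pos 1: 'r' != 'u' (stop)
LCP = "p" (length 1)


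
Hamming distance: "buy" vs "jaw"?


Comparing character by character (same length = 3):
  Pos 0: 'b' vs 'j' !=
  Pos 1: 'u' vs 'a' !=
  Pos 2: 'y' vs 'w' !=
Hamming distance = 3


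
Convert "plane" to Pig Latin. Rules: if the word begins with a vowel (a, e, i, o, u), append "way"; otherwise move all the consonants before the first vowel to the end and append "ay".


Word: "plane"
Starts with consonant(s) → move to end, add 'ay'
Consonant cluster: "pl"
Pig Latin = "aneplay"


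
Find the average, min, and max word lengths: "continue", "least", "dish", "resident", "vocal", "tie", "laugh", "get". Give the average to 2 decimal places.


Lengths: "continue"=8, "least"=5, "dish"=4, "resident"=8, "vocal"=5, "tie"=3, "laugh"=5, "get"=3
Sum = 41, Count = 8
Average = 41/8 = 5.13
= avg=5.13, min=3, max=8


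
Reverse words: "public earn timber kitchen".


Original: "public earn timber kitchen"
Words (1..n): public | earn | timber | kitchen
Reversed (n..1): kitchen | timber | earn | public
Result = "kitchen timber earn public"


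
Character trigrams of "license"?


Word: "license" (length 7)
Number of trigrams = 7 - 3 + 1 = 5
  Position 0: "lic"
  Position 1: "ice"
  Position 2: "cen"
  Position 3: "ens"
  Position 4: "nse"
Trigrams = "lic", "ice", "cen", "ens", "nse"


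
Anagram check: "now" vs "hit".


Word 1: "now" → sorted: now
Word 2: "hit" → sorted: hit
Same letters? now != hit
Anagram = No


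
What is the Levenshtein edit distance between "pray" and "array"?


Word 1: "pray" (length 4)
Word 2: "array" (length 5)
One optimal edit sequence (insert/delete/substitute each cost 1):
  1. insert 'a'  (+1)
  2. substitute 'p' -> 'r'  (+1)
  3. keep 'r'
  4. keep 'a'
  5. keep 'y'
Total edit operations: 2
Edit distance = 2


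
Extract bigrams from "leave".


Word: "leave" (length 5)
Number of bigrams = 5 - 2 + 1 = 4
  Position 0: "le"
  Position 1: "ea"
  Position 2: "av"
  Position 3: "ve"
Bigrams = "le", "ea", "av", "ve"


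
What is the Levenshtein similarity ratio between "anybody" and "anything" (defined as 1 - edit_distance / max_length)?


Word 1: "anybody" (length 7)
Word 2: "anything" (length 8)
One optimal edit sequence:
  1. keep 'a'
  2. keep 'n'
  3. keep 'y'
  4. insert 't'  (+1)
  5. substitute 'b' -> 'h'  (+1)
  6. substitute 'o' -> 'i'  (+1)
  7. substitute 'd' -> 'n'  (+1)
  8. substitute 'y' -> 'g'  (+1)
Edit distance = 5
Max length = max(7, 8) = 8
Similarity = 1 - 5/8
= 0.3750


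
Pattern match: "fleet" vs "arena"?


Pattern of "fleet": [0, 1, 2, 2, 3]
Pattern of "arena": [0, 1, 2, 3, 0]
Patterns do not match
Same pattern = No


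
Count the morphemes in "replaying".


Word: "replaying"
Morphemes: re- / play / -ing
Each morpheme carries meaning
= 3 morphemes


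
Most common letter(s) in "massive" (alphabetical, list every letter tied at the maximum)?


Word: "massive"
Letter counts:
  'a': 1
  'e': 1
  'i': 1
  'm': 1
  's': 2
  'v': 1
Maximum count = 2
Most frequent = 's' (2 times each)


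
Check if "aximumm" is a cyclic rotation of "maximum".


Word: "maximum", Candidate: "aximumm"
Method: check if candidate is substring of word+word
"maximummaximum" contains "aximumm"? Yes
Is rotation = Yes


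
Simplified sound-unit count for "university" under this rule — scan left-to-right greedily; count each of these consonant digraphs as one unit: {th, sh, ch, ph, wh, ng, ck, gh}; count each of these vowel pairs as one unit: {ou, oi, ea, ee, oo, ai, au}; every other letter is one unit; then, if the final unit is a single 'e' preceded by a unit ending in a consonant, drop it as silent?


Word: "university" (10 letters)
Left-to-right scan:
  [1] 'u' (letter)
  [2] 'n' (letter)
  [3] 'i' (letter)
  [4] 'v' (letter)
  [5] 'e' (letter)
  [6] 'r' (letter)
  [7] 's' (letter)
  [8] 'i' (letter)
  [9] 't' (letter)
  [10] 'y' (letter)
Units from scan: 10
Sound units = 10 units


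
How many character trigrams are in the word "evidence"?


Word: "evidence" (length 8)
Number of 3-grams = length - 3 + 1 = 8 - 3 + 1
= 6


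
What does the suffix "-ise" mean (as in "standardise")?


Suffix: -ise
Example: standardise (standard + -ise)
Meaning = to make


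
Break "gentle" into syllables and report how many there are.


Word: "gentle"
Syllable breakdown: gen · tle
Counting: 2 parts
= 2 syllables


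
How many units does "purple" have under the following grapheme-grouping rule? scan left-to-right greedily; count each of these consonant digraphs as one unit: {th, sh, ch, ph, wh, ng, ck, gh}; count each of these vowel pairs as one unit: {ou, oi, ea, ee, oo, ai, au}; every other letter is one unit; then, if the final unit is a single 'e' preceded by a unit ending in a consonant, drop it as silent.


Word: "purple" (6 letters)
Left-to-right scan:
  1. 'p' (letter)
  2. 'u' (letter)
  3. 'r' (letter)
  4. 'p' (letter)
  5. 'l' (letter)
  6. 'e' (letter)
Units from scan: 6
Final unit is 'e' after a consonant -> drop as silent (-1)
Sound units = 5 units


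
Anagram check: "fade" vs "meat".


Word 1: "fade" → sorted: adef
Word 2: "meat" → sorted: aemt
Same letters? adef != aemt
Anagram = No


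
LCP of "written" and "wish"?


Word 1: "written"
Word 2: "wish"
Comparing from start:
  Pos 0: 'w' == 'w'
  Pos 1: 'r' != 'i' (stop)
LCP = "w" (length 1)


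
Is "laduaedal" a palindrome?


Word: "laduaedal"
Reversed: "ladeaudal"
Forward == Backward? laduaedal != ladeaudal
Palindrome = No


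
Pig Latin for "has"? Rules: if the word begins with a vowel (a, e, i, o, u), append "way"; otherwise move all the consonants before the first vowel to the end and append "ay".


Word: "has"
Starts with consonant(s) → move to end, add 'ay'
Consonant cluster: "h"
Pig Latin = "ashay"


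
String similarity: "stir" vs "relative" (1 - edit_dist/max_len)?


Word 1: "stir" (length 4)
Word 2: "relative" (length 8)
One optimal edit sequence:
  1. insert 'r'  (+1)
  2. insert 'e'  (+1)
  3. insert 'l'  (+1)
  4. substitute 's' -> 'a'  (+1)
  5. keep 't'
  6. keep 'i'
  7. insert 'v'  (+1)
  8. substitute 'r' -> 'e'  (+1)
Edit distance = 6
Max length = max(4, 8) = 8
Similarity = 1 - 6/8
= 0.2500


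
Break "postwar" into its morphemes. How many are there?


Word: "postwar"
Morphemes: post- | war
Each morpheme carries meaning
= 2 morphemes


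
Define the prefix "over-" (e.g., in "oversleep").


Prefix: over-
Example: oversleep = over- + sleep
Meaning = excessive


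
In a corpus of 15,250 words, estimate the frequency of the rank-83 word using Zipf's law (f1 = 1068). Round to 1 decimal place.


Zipf's law: f(r) = f(1) / r
f(1) = 1068
f(83) = 1068 / 83
= 12.9 occurrences


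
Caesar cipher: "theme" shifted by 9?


Word: "theme"
Shift: 9
Each letter → (letter + shift) mod 26:
  't' (19) + 9 = 2 → 'c'
  'h' (7) + 9 = 16 → 'q'
  'e' (4) + 9 = 13 → 'n'
  'm' (12) + 9 = 21 → 'v'
  'e' (4) + 9 = 13 → 'n'
Result = "cqnvn"


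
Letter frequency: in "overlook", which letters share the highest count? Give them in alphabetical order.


Word: "overlook"
Letter counts:
  'e': 1
  'k': 1
  'l': 1
  'o': 3
  'r': 1
  'v': 1
Maximum count = 3
Most frequent = 'o' (3 times each)


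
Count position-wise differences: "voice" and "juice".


Comparing character by character (same length = 5):
  Pos 0: 'v' vs 'j' !=
  Pos 1: 'o' vs 'u' !=
  Pos 2: 'i' vs 'i' =
  Pos 3: 'c' vs 'c' =
  Pos 4: 'e' vs 'e' =
Hamming distance = 2


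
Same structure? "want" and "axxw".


Pattern of "want": [0, 1, 2, 3]
Pattern of "axxw": [0, 1, 1, 2]
Patterns do not match
Same pattern = No


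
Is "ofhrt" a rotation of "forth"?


Word: "forth", Candidate: "ofhrt"
Method: check if candidate is substring of word+word
"forthforth" contains "ofhrt"? No
Is rotation = No


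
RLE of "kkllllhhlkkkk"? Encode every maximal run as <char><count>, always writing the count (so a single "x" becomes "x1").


String: "kkllllhhlkkkk"
Scanning for consecutive runs:
  'k' x 2
  'l' x 4
  'h' x 2
  'l' x 1
  'k' x 4
RLE = "k2l4h2l1k4"


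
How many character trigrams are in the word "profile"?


Word: "profile" (length 7)
Number of 3-grams = length - 3 + 1 = 7 - 3 + 1
= 5


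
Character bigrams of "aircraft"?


Word: "aircraft" (length 8)
Number of bigrams = 8 - 2 + 1 = 7
  Position 0: "ai"
  Position 1: "ir"
  Position 2: "rc"
  Position 3: "cr"
  Position 4: "ra"
  Position 5: "af"
  Position 6: "ft"
Bigrams = "ai", "ir", "rc", "cr", "ra", "af", "ft"


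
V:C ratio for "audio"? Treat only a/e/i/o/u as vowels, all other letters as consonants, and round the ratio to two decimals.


Word: "audio"
Vowels (a,e,i,o,u): 4
Consonants: 1
Ratio = 4/1
= 4.00


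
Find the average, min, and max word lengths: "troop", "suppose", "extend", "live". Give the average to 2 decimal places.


Lengths: "troop"=5, "suppose"=7, "extend"=6, "live"=4
Sum = 22, Count = 4
Average = 22/4 = 5.50
= avg=5.50, min=4, max=7


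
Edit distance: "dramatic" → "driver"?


Word 1: "dramatic" (length 8)
Word 2: "driver" (length 6)
One optimal edit sequence (insert/delete/substitute each cost 1):
  1. keep 'd'
  2. keep 'r'
  3. delete 'a'  (+1)
  4. delete 'm'  (+1)
  5. substitute 'a' -> 'i'  (+1)
  6. substitute 't' -> 'v'  (+1)
  7. substitute 'i' -> 'e'  (+1)
  8. substitute 'c' -> 'r'  (+1)
Total edit operations: 6
Edit distance = 6


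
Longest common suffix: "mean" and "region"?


Word 1: "mean"
Word 2: "region"
Comparing from end:
  Pos -1: 'n' == 'n'
  Pos -2: 'a' != 'o' (stop)
LCS = "n" (length 1)


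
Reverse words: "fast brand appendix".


Original: "fast brand appendix"
Words (1..n): fast | brand | appendix
Reversed (n..1): appendix | brand | fast
Result = "appendix brand fast"


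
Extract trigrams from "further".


Word: "further" (length 7)
Number of trigrams = 7 - 3 + 1 = 5
  Position 0: "fur"
  Position 1: "urt"
  Position 2: "rth"
  Position 3: "the"
  Position 4: "her"
Trigrams = "fur", "urt", "rth", "the", "her"


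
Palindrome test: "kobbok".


Word: "kobbok"
Reversed: "kobbok"
Forward == Backward? kobbok == kobbok
Palindrome = Yes


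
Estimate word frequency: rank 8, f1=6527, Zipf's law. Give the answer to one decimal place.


Zipf's law: f(r) = f(1) / r
f(1) = 6527
f(8) = 6527 / 8
= 815.9 occurrences


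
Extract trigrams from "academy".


Word: "academy" (length 7)
Number of trigrams = 7 - 3 + 1 = 5
  Position 0: "aca"
  Position 1: "cad"
  Position 2: "ade"
  Position 3: "dem"
  Position 4: "emy"
Trigrams = "aca", "cad", "ade", "dem", "emy"


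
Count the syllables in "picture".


Word: "picture"
Syllable breakdown: pic / ture
Counting: 2 parts
= 2 syllables


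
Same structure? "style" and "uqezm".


Pattern of "style": [0, 1, 2, 3, 4]
Pattern of "uqezm": [0, 1, 2, 3, 4]
Patterns match
Same pattern = Yes


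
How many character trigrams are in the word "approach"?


Word: "approach" (length 8)
Number of 3-grams = length - 3 + 1 = 8 - 3 + 1
= 6


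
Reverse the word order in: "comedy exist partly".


Original: "comedy exist partly"
Words (1..n): comedy | exist | partly
Reversed (n..1): partly | exist | comedy
Result = "partly exist comedy"


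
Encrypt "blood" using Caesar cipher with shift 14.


Word: "blood"
Shift: 14
Each letter → (letter + shift) mod 26:
  'b' (1) + 14 = 15 → 'p'
  'l' (11) + 14 = 25 → 'z'
  'o' (14) + 14 = 2 → 'c'
  'o' (14) + 14 = 2 → 'c'
  'd' (3) + 14 = 17 → 'r'
Result = "pzccr"


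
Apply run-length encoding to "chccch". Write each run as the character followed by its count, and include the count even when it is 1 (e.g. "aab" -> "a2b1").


String: "chccch"
Scanning for consecutive runs:
  'c' x 1
  'h' x 1
  'c' x 3
  'h' x 1
RLE = "c1h1c3h1"


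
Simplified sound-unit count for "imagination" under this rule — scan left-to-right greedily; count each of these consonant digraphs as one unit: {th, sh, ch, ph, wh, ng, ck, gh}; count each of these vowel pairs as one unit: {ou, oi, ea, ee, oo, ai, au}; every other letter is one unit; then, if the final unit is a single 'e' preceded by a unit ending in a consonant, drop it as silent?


Word: "imagination" (11 letters)
Left-to-right scan:
  (1) 'i' (letter)
  (2) 'm' (letter)
  (3) 'a' (letter)
  (4) 'g' (letter)
  (5) 'i' (letter)
  (6) 'n' (letter)
  (7) 'a' (letter)
  (8) 't' (letter)
  (9) 'i' (letter)
  (10) 'o' (letter)
  (11) 'n' (letter)
Units from scan: 11
Sound units = 11 units


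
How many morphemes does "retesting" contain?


Word: "retesting"
Morphemes: re- / test / -ing
Each morpheme carries meaning
= 3 morphemes


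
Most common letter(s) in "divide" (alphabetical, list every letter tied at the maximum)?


Word: "divide"
Letter counts:
  'd': 2
  'e': 1
  'i': 2
  'v': 1
Maximum count = 2
Most frequent = 'd', 'i' (2 times each)


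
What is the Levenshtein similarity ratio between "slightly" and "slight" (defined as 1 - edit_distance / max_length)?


Word 1: "slightly" (length 8)
Word 2: "slight" (length 6)
One optimal edit sequence:
  1. keep 's'
  2. keep 'l'
  3. keep 'i'
  4. keep 'g'
  5. keep 'h'
  6. keep 't'
  7. delete 'l'  (+1)
  8. delete 'y'  (+1)
Edit distance = 2
Max length = max(8, 6) = 8
Similarity = 1 - 2/8
= 0.7500


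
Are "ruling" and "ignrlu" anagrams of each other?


Word 1: "ruling" → sorted: gilnru
Word 2: "ignrlu" → sorted: gilnru
Same letters? gilnru == gilnru
Anagram = Yes


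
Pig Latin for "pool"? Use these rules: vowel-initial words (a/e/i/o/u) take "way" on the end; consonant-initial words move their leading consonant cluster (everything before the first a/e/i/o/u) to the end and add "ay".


Word: "pool"
Starts with consonant(s) → move to end, add 'ay'
Consonant cluster: "p"
Pig Latin = "oolpay"


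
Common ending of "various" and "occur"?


Word 1: "various"
Word 2: "occur"
Comparing from end:
  Pos -1: 's' != 'r' (stop)
LCS = "" (length 0)


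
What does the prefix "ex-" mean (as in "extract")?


Prefix: ex-
Example: extract (ex- + tract)
Meaning = out / former


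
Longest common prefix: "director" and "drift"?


Word 1: "director"
Word 2: "drift"
Comparing from start:
  Pos 0: 'd' == 'd'
  Pos 1: 'i' != 'r' (stop)
LCP = "d" (length 1)


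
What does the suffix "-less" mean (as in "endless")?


Suffix: -less
Example: endless (end + -less)
Meaning = without


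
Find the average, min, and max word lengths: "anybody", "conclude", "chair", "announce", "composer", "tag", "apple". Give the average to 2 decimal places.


Lengths: "anybody"=7, "conclude"=8, "chair"=5, "announce"=8, "composer"=8, "tag"=3, "apple"=5
Sum = 44, Count = 7
Average = 44/7 = 6.29
= avg=6.29, min=3, max=8


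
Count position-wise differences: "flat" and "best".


Comparing character by character (same length = 4):
  Pos 0: 'f' vs 'b' !=
  Pos 1: 'l' vs 'e' !=
  Pos 2: 'a' vs 's' !=
  Pos 3: 't' vs 't' =
Hamming distance = 3


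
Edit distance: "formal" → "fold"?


Word 1: "formal" (length 6)
Word 2: "fold" (length 4)
One optimal edit sequence (insert/delete/substitute each cost 1):
  1. keep 'f'
  2. keep 'o'
  3. delete 'r'  (+1)
  4. delete 'm'  (+1)
  5. substitute 'a' -> 'l'  (+1)
  6. substitute 'l' -> 'd'  (+1)
Total edit operations: 4
Edit distance = 4


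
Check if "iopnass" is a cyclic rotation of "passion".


Word: "passion", Candidate: "iopnass"
Method: check if candidate is substring of word+word
"passionpassion" contains "iopnass"? No
Is rotation = No


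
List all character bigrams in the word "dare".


Word: "dare" (length 4)
Number of bigrams = 4 - 2 + 1 = 3
  Position 0: "da"
  Position 1: "ar"
  Position 2: "re"
Bigrams = "da", "ar", "re"


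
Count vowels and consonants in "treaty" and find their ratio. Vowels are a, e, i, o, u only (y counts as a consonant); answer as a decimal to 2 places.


Word: "treaty"
Vowels (a,e,i,o,u): 2
Consonants: 4
Ratio = 2/4
= 0.50


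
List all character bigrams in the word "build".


Word: "build" (length 5)
Number of bigrams = 5 - 2 + 1 = 4
  Position 0: "bu"
  Position 1: "ui"
  Position 2: "il"
  Position 3: "ld"
Bigrams = "bu", "ui", "il", "ld"


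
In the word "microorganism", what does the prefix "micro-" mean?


Prefix: micro-
Example: microorganism (micro- + organism)
Meaning = small


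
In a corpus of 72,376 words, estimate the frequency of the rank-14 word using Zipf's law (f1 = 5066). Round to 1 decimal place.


Zipf's law: f(r) = f(1) / r
f(1) = 5066
f(14) = 5066 / 14
= 361.9 occurrences


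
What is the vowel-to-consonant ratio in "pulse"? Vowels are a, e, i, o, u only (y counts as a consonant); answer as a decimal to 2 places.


Word: "pulse"
Vowels (a,e,i,o,u): 2
Consonants: 3
Ratio = 2/3
= 0.67


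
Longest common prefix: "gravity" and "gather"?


Word 1: "gravity"
Word 2: "gather"
Comparing from start:
  Pos 0: 'g' == 'g'
  Pos 1: 'r' != 'a' (stop)
LCP = "g" (length 1)


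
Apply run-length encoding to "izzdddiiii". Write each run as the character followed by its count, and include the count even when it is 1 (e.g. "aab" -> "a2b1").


String: "izzdddiiii"
Scanning for consecutive runs:
  'i' x 1
  'z' x 2
  'd' x 3
  'i' x 4
RLE = "i1z2d3i4"


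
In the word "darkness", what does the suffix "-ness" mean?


Suffix: -ness
Example: darkness = dark + -ness
Meaning = state of being


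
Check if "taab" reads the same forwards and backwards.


Word: "taab"
Reversed: "baat"
Forward == Backward? taab != baat
Palindrome = No


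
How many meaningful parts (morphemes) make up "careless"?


Word: "careless"
Morphemes: care + -less
Each morpheme carries meaning
= 2 morphemes


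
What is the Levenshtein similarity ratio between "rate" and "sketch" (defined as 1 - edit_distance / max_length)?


Word 1: "rate" (length 4)
Word 2: "sketch" (length 6)
One optimal edit sequence:
  1. insert 's'  (+1)
  2. substitute 'r' -> 'k'  (+1)
  3. substitute 'a' -> 'e'  (+1)
  4. keep 't'
  5. insert 'c'  (+1)
  6. substitute 'e' -> 'h'  (+1)
Edit distance = 5
Max length = max(4, 6) = 6
Similarity = 1 - 5/6
= 0.1667


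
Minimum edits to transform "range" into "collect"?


Word 1: "range" (length 5)
Word 2: "collect" (length 7)
One optimal edit sequence (insert/delete/substitute each cost 1):
  1. substitute 'r' -> 'c'  (+1)
  2. substitute 'a' -> 'o'  (+1)
  3. substitute 'n' -> 'l'  (+1)
  4. substitute 'g' -> 'l'  (+1)
  5. keep 'e'
  6. insert 'c'  (+1)
  7. insert 't'  (+1)
Total edit operations: 6
Edit distance = 6


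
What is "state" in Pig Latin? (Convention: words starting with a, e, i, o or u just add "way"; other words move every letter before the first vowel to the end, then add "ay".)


Word: "state"
Starts with consonant(s) → move to end, add 'ay'
Consonant cluster: "st"
Pig Latin = "atestay"


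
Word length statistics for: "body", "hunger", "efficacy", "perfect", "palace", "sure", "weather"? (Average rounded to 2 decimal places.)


Lengths: "body"=4, "hunger"=6, "efficacy"=8, "perfect"=7, "palace"=6, "sure"=4, "weather"=7
Sum = 42, Count = 7
Average = 42/7 = 6.00
= avg=6.00, min=4, max=8


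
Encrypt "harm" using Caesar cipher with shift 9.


Word: "harm"
Shift: 9
Each letter → (letter + shift) mod 26:
  'h' (7) + 9 = 16 → 'q'
  'a' (0) + 9 = 9 → 'j'
  'r' (17) + 9 = 0 → 'a'
  'm' (12) + 9 = 21 → 'v'
Result = "qjav"


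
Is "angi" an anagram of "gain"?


Word 1: "gain" → sorted: agin
Word 2: "angi" → sorted: agin
Same letters? agin == agin
Anagram = Yes


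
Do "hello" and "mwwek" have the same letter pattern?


Pattern of "hello": [0, 1, 2, 2, 3]
Pattern of "mwwek": [0, 1, 1, 2, 3]
Patterns do not match
Same pattern = No


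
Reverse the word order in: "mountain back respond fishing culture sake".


Original: "mountain back respond fishing culture sake"
Words (1..n): mountain | back | respond | fishing | culture | sake
Reversed (n..1): sake | culture | fishing | respond | back | mountain
Result = "sake culture fishing respond back mountain"


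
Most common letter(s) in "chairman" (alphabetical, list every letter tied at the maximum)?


Word: "chairman"
Letter counts:
  'a': 2
  'c': 1
  'h': 1
  'i': 1
  'm': 1
  'n': 1
  'r': 1
Maximum count = 2
Most frequent = 'a' (2 times each)


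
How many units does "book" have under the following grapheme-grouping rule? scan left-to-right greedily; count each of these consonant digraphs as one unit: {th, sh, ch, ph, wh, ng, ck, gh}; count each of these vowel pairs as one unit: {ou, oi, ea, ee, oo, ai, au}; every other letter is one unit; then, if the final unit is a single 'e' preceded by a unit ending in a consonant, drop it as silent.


Word: "book" (4 letters)
Left-to-right scan:
  (1) 'b' (letter)
  (2) 'oo' (vowel-pair)
  (3) 'k' (letter)
Units from scan: 3
Sound units = 3 units


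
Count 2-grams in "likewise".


Word: "likewise" (length 8)
Number of 2-grams = length - 2 + 1 = 8 - 2 + 1
= 7


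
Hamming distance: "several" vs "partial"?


Comparing character by character (same length = 7):
  Pos 0: 's' vs 'p' !=
  Pos 1: 'e' vs 'a' !=
  Pos 2: 'v' vs 'r' !=
  Pos 3: 'e' vs 't' !=
  Pos 4: 'r' vs 'i' !=
  Pos 5: 'a' vs 'a' =
  Pos 6: 'l' vs 'l' =
Hamming distance = 5


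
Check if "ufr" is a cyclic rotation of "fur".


Word: "fur", Candidate: "ufr"
Method: check if candidate is substring of word+word
"furfur" contains "ufr"? No
Is rotation = No


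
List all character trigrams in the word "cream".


Word: "cream" (length 5)
Number of trigrams = 5 - 3 + 1 = 3
  Position 0: "cre"
  Position 1: "rea"
  Position 2: "eam"
Trigrams = "cre", "rea", "eam"


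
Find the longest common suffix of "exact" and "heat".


Word 1: "exact"
Word 2: "heat"
Comparing from end:
  Pos -1: 't' == 't'
  Pos -2: 'c' != 'a' (stop)
LCS = "t" (length 1)


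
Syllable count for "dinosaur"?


Word: "dinosaur"
Syllable breakdown: di-no-saur
Counting: 3 parts
= 3 syllables


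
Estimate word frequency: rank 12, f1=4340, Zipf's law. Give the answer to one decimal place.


Zipf's law: f(r) = f(1) / r
f(1) = 4340
f(12) = 4340 / 12
= 361.7 occurrences


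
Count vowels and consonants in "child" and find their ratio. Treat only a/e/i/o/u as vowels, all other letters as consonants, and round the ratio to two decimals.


Word: "child"
Vowels (a,e,i,o,u): 1
Consonants: 4
Ratio = 1/4
= 0.25


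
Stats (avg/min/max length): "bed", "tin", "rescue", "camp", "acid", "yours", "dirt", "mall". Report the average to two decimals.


Lengths: "bed"=3, "tin"=3, "rescue"=6, "camp"=4, "acid"=4, "yours"=5, "dirt"=4, "mall"=4
Sum = 33, Count = 8
Average = 33/8 = 4.13
= avg=4.13, min=3, max=6


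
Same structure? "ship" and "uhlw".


Pattern of "ship": [0, 1, 2, 3]
Pattern of "uhlw": [0, 1, 2, 3]
Patterns match
Same pattern = Yes


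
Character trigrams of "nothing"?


Word: "nothing" (length 7)
Number of trigrams = 7 - 3 + 1 = 5
  Position 0: "not"
  Position 1: "oth"
  Position 2: "thi"
  Position 3: "hin"
  Position 4: "ing"
Trigrams = "not", "oth", "thi", "hin", "ing"


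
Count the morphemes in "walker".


Word: "walker"
Morphemes: walk / -er
Each morpheme carries meaning
= 2 morphemes


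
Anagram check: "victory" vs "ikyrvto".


Word 1: "victory" → sorted: ciortvy
Word 2: "ikyrvto" → sorted: ikortvy
Same letters? ciortvy != ikortvy
Anagram = No


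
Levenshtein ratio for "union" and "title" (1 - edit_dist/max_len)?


Word 1: "union" (length 5)
Word 2: "title" (length 5)
One optimal edit sequence:
  1. substitute 'u' -> 't'  (+1)
  2. substitute 'n' -> 'i'  (+1)
  3. substitute 'i' -> 't'  (+1)
  4. substitute 'o' -> 'l'  (+1)
  5. substitute 'n' -> 'e'  (+1)
Edit distance = 5
Max length = max(5, 5) = 5
Similarity = 1 - 5/5
= 0.0000


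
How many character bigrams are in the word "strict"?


Word: "strict" (length 6)
Number of 2-grams = length - 2 + 1 = 6 - 2 + 1
= 5


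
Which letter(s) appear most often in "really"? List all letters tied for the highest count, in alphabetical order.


Word: "really"
Letter counts:
  'a': 1
  'e': 1
  'l': 2
  'r': 1
  'y': 1
Maximum count = 2
Most frequent = 'l' (2 times each)


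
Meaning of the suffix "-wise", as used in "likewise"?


Suffix: -wise
Example: likewise (like + -wise)
Meaning = in the manner of


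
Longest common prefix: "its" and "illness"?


Word 1: "its"
Word 2: "illness"
Comparing from start:
  Pos 0: 'i' == 'i'
  Pos 1: 't' != 'l' (stop)
LCP = "i" (length 1)


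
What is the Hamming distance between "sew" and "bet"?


Comparing character by character (same length = 3):
  Pos 0: 's' vs 'b' !=
  Pos 1: 'e' vs 'e' =
  Pos 2: 'w' vs 't' !=
Hamming distance = 2


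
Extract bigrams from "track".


Word: "track" (length 5)
Number of bigrams = 5 - 2 + 1 = 4
  Position 0: "tr"
  Position 1: "ra"
  Position 2: "ac"
  Position 3: "ck"
Bigrams = "tr", "ra", "ac", "ck"


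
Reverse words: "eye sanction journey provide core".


Original: "eye sanction journey provide core"
Words (1..n): eye | sanction | journey | provide | core
Reversed (n..1): core | provide | journey | sanction | eye
Result = "core provide journey sanction eye"


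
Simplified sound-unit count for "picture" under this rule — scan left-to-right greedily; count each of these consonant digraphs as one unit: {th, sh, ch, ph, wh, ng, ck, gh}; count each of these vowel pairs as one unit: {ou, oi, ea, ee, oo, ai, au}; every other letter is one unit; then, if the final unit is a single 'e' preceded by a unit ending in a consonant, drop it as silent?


Word: "picture" (7 letters)
Left-to-right scan:
  (1) 'p' (letter)
  (2) 'i' (letter)
  (3) 'c' (letter)
  (4) 't' (letter)
  (5) 'u' (letter)
  (6) 'r' (letter)
  (7) 'e' (letter)
Units from scan: 7
Final unit is 'e' after a consonant -> drop as silent (-1)
Sound units = 6 units


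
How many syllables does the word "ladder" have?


Word: "ladder"
Syllable breakdown: lad | der
Counting: 2 parts
= 2 syllables


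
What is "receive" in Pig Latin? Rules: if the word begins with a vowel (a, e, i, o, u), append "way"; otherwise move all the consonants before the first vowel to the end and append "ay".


Word: "receive"
Starts with consonant(s) → move to end, add 'ay'
Consonant cluster: "r"
Pig Latin = "eceiveray"


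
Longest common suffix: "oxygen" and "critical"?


Word 1: "oxygen"
Word 2: "critical"
Comparing from end:
  Pos -1: 'n' != 'l' (stop)
LCS = "" (length 0)


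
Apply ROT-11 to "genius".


Word: "genius"
Shift: 11
Each letter → (letter + shift) mod 26:
  'g' (6) + 11 = 17 → 'r'
  'e' (4) + 11 = 15 → 'p'
  'n' (13) + 11 = 24 → 'y'
  'i' (8) + 11 = 19 → 't'
  'u' (20) + 11 = 5 → 'f'
  's' (18) + 11 = 3 → 'd'
Result = "rpytfd"


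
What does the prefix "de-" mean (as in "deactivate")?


Prefix: de-
Example: deactivate (de- + activate)
Meaning = remove / reverse


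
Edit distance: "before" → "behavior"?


Word 1: "before" (length 6)
Word 2: "behavior" (length 8)
One optimal edit sequence (insert/delete/substitute each cost 1):
  1. keep 'b'
  2. keep 'e'
  3. insert 'h'  (+1)
  4. insert 'a'  (+1)
  5. insert 'v'  (+1)
  6. substitute 'f' -> 'i'  (+1)
  7. keep 'o'
  8. keep 'r'
  9. delete 'e'  (+1)
Total edit operations: 5
Edit distance = 5


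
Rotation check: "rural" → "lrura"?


Word: "rural", Candidate: "lrura"
Method: check if candidate is substring of word+word
"ruralrural" contains "lrura"? Yes
Is rotation = Yes


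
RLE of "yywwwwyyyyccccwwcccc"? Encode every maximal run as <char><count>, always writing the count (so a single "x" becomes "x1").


String: "yywwwwyyyyccccwwcccc"
Scanning for consecutive runs:
  'y' x 2
  'w' x 4
  'y' x 4
  'c' x 4
  'w' x 2
  'c' x 4
RLE = "y2w4y4c4w2c4"


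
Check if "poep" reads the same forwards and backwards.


Word: "poep"
Reversed: "peop"
Forward == Backward? poep != peop
Palindrome = No


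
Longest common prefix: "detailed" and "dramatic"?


Word 1: "detailed"
Word 2: "dramatic"
Comparing from start:
  Pos 0: 'd' == 'd'
  Pos 1: 'e' != 'r' (stop)
LCP = "d" (length 1)


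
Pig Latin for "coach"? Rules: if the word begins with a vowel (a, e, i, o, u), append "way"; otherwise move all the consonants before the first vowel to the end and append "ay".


Word: "coach"
Starts with consonant(s) → move to end, add 'ay'
Consonant cluster: "c"
Pig Latin = "oachcay"


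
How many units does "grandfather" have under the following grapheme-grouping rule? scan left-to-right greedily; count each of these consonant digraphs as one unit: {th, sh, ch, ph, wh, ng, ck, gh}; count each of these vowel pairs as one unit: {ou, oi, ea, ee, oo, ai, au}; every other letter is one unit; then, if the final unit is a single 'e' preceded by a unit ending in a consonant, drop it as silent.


Word: "grandfather" (11 letters)
Left-to-right scan:
  1. 'g' (letter)
  2. 'r' (letter)
  3. 'a' (letter)
  4. 'n' (letter)
  5. 'd' (letter)
  6. 'f' (letter)
  7. 'a' (letter)
  8. 'th' (digraph)
  9. 'e' (letter)
  10. 'r' (letter)
Units from scan: 10
Sound units = 10 units


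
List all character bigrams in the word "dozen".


Word: "dozen" (length 5)
Number of bigrams = 5 - 2 + 1 = 4
  Position 0: "do"
  Position 1: "oz"
  Position 2: "ze"
  Position 3: "en"
Bigrams = "do", "oz", "ze", "en"


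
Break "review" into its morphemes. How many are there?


Word: "review"
Morphemes: re- | view
Each morpheme carries meaning
= 2 morphemes


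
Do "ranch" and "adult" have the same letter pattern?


Pattern of "ranch": [0, 1, 2, 3, 4]
Pattern of "adult": [0, 1, 2, 3, 4]
Patterns match
Same pattern = Yes


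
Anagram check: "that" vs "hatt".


Word 1: "that" → sorted: ahtt
Word 2: "hatt" → sorted: ahtt
Same letters? ahtt == ahtt
Anagram = Yes
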